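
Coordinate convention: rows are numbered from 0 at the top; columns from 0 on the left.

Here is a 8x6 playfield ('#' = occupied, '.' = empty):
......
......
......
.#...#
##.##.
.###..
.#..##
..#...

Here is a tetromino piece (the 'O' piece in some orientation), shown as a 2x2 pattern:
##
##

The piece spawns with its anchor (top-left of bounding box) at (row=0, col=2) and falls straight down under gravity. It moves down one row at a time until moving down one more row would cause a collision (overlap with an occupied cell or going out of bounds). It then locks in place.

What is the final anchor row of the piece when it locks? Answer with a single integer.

Spawn at (row=0, col=2). Try each row:
  row 0: fits
  row 1: fits
  row 2: fits
  row 3: blocked -> lock at row 2

Answer: 2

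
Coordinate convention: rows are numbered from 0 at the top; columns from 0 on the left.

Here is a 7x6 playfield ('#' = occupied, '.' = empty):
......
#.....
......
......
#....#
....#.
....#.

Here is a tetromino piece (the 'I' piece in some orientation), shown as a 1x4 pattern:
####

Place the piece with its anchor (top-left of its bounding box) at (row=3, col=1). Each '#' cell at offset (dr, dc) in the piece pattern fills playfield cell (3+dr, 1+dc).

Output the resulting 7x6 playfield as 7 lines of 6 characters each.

Fill (3+0,1+0) = (3,1)
Fill (3+0,1+1) = (3,2)
Fill (3+0,1+2) = (3,3)
Fill (3+0,1+3) = (3,4)

Answer: ......
#.....
......
.####.
#....#
....#.
....#.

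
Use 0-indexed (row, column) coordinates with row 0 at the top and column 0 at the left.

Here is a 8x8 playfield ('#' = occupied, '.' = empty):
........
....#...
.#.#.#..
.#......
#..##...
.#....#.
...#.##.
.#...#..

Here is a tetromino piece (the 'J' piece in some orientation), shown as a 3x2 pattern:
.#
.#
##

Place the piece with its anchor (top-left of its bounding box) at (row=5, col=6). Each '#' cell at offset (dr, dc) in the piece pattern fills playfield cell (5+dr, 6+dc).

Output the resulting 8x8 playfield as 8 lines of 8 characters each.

Fill (5+0,6+1) = (5,7)
Fill (5+1,6+1) = (6,7)
Fill (5+2,6+0) = (7,6)
Fill (5+2,6+1) = (7,7)

Answer: ........
....#...
.#.#.#..
.#......
#..##...
.#....##
...#.###
.#...###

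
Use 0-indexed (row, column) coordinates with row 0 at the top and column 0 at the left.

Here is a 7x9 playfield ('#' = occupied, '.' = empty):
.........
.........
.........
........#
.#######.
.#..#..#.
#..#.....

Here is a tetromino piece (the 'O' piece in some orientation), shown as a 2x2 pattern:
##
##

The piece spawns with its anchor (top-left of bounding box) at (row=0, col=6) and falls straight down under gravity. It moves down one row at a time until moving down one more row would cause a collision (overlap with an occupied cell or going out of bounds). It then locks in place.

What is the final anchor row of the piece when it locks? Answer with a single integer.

Answer: 2

Derivation:
Spawn at (row=0, col=6). Try each row:
  row 0: fits
  row 1: fits
  row 2: fits
  row 3: blocked -> lock at row 2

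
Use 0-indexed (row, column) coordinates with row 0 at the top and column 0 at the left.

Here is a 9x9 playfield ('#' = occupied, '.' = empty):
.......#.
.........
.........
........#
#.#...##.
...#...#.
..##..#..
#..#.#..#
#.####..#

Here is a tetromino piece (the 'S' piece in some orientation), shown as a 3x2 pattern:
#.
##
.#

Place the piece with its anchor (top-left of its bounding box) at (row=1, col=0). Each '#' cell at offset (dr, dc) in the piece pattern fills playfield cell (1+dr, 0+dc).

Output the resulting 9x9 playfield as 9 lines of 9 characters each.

Fill (1+0,0+0) = (1,0)
Fill (1+1,0+0) = (2,0)
Fill (1+1,0+1) = (2,1)
Fill (1+2,0+1) = (3,1)

Answer: .......#.
#........
##.......
.#......#
#.#...##.
...#...#.
..##..#..
#..#.#..#
#.####..#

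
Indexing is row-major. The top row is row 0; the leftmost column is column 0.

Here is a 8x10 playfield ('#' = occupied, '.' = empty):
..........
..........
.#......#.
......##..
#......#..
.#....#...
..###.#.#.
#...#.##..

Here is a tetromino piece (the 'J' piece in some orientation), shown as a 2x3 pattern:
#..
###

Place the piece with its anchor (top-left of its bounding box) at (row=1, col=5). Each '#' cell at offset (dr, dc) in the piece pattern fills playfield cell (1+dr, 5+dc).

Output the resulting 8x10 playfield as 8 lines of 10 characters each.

Answer: ..........
.....#....
.#...####.
......##..
#......#..
.#....#...
..###.#.#.
#...#.##..

Derivation:
Fill (1+0,5+0) = (1,5)
Fill (1+1,5+0) = (2,5)
Fill (1+1,5+1) = (2,6)
Fill (1+1,5+2) = (2,7)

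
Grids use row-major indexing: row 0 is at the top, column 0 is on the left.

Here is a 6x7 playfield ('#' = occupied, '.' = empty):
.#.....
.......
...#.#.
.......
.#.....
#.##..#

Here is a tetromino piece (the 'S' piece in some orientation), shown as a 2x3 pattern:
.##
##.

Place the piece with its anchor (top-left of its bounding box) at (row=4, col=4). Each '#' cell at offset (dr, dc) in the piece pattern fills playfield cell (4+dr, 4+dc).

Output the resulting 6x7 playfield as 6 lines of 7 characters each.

Answer: .#.....
.......
...#.#.
.......
.#...##
#.#####

Derivation:
Fill (4+0,4+1) = (4,5)
Fill (4+0,4+2) = (4,6)
Fill (4+1,4+0) = (5,4)
Fill (4+1,4+1) = (5,5)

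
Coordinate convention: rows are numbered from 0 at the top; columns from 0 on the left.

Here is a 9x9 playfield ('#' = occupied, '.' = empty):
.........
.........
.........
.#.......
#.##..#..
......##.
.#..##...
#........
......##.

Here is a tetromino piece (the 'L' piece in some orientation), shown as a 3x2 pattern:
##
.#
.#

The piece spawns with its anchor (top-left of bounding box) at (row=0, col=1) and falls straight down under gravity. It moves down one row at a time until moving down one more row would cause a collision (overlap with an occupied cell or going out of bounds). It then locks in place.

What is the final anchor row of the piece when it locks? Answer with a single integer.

Spawn at (row=0, col=1). Try each row:
  row 0: fits
  row 1: fits
  row 2: blocked -> lock at row 1

Answer: 1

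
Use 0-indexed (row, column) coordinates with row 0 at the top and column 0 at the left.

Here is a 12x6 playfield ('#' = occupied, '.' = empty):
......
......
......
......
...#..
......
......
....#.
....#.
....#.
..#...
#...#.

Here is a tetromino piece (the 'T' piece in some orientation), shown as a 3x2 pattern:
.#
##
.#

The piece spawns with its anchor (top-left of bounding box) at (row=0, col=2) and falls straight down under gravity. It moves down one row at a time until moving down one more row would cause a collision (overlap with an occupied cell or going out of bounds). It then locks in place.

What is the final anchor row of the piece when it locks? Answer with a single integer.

Spawn at (row=0, col=2). Try each row:
  row 0: fits
  row 1: fits
  row 2: blocked -> lock at row 1

Answer: 1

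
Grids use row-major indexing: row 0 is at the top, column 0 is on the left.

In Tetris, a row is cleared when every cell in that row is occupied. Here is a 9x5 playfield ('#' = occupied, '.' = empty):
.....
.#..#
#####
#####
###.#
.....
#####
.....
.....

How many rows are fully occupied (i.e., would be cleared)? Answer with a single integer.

Check each row:
  row 0: 5 empty cells -> not full
  row 1: 3 empty cells -> not full
  row 2: 0 empty cells -> FULL (clear)
  row 3: 0 empty cells -> FULL (clear)
  row 4: 1 empty cell -> not full
  row 5: 5 empty cells -> not full
  row 6: 0 empty cells -> FULL (clear)
  row 7: 5 empty cells -> not full
  row 8: 5 empty cells -> not full
Total rows cleared: 3

Answer: 3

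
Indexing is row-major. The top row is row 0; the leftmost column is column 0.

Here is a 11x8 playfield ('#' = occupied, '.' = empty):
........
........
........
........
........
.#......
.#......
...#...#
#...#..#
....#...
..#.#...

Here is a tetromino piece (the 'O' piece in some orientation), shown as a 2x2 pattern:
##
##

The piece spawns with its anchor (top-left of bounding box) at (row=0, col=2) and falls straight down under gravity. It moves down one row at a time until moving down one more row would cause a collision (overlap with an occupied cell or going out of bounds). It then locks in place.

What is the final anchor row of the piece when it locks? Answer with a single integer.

Spawn at (row=0, col=2). Try each row:
  row 0: fits
  row 1: fits
  row 2: fits
  row 3: fits
  row 4: fits
  row 5: fits
  row 6: blocked -> lock at row 5

Answer: 5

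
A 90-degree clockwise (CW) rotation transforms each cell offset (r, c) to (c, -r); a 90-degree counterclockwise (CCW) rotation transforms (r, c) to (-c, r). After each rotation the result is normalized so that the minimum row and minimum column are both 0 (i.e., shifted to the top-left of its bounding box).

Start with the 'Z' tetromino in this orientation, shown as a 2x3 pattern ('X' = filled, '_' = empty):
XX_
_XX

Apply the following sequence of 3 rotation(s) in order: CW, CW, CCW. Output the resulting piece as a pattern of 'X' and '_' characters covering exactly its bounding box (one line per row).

Answer: _X
XX
X_

Derivation:
Start:
XX_
_XX
After rotation 1 (CW):
_X
XX
X_
After rotation 2 (CW):
XX_
_XX
After rotation 3 (CCW):
_X
XX
X_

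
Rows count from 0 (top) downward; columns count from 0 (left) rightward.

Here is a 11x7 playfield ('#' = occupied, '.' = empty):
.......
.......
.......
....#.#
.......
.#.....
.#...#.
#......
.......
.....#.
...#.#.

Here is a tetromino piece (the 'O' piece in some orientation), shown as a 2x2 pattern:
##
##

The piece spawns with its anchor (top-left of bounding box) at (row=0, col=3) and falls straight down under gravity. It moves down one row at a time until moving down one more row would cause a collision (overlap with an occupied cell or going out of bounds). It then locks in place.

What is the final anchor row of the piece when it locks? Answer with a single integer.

Spawn at (row=0, col=3). Try each row:
  row 0: fits
  row 1: fits
  row 2: blocked -> lock at row 1

Answer: 1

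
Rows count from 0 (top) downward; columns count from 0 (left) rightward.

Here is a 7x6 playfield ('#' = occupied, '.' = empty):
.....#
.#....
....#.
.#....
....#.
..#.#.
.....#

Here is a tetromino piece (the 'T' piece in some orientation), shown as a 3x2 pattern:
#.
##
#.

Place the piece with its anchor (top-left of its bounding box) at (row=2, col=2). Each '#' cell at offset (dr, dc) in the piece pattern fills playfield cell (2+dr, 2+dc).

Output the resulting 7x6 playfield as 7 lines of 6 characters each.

Fill (2+0,2+0) = (2,2)
Fill (2+1,2+0) = (3,2)
Fill (2+1,2+1) = (3,3)
Fill (2+2,2+0) = (4,2)

Answer: .....#
.#....
..#.#.
.###..
..#.#.
..#.#.
.....#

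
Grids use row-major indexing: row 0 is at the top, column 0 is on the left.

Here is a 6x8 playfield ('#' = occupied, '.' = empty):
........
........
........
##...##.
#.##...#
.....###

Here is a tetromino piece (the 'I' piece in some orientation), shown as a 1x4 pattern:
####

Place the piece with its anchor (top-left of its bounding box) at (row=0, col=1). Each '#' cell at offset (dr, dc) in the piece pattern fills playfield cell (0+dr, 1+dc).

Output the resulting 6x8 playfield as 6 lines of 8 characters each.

Fill (0+0,1+0) = (0,1)
Fill (0+0,1+1) = (0,2)
Fill (0+0,1+2) = (0,3)
Fill (0+0,1+3) = (0,4)

Answer: .####...
........
........
##...##.
#.##...#
.....###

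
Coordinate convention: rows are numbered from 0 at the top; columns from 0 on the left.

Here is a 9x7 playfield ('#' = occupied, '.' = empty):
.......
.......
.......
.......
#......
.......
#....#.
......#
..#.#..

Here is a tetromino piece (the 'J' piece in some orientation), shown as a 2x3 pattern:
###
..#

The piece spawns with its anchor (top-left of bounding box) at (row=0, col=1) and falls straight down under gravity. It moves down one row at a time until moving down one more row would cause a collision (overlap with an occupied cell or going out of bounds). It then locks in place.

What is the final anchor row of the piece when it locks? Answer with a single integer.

Spawn at (row=0, col=1). Try each row:
  row 0: fits
  row 1: fits
  row 2: fits
  row 3: fits
  row 4: fits
  row 5: fits
  row 6: fits
  row 7: fits
  row 8: blocked -> lock at row 7

Answer: 7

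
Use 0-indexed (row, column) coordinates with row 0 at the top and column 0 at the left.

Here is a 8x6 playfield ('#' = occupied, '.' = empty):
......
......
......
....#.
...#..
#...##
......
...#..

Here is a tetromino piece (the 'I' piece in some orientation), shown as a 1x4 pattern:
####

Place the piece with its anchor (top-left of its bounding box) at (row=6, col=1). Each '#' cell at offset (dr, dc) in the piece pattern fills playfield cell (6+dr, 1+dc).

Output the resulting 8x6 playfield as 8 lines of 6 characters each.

Answer: ......
......
......
....#.
...#..
#...##
.####.
...#..

Derivation:
Fill (6+0,1+0) = (6,1)
Fill (6+0,1+1) = (6,2)
Fill (6+0,1+2) = (6,3)
Fill (6+0,1+3) = (6,4)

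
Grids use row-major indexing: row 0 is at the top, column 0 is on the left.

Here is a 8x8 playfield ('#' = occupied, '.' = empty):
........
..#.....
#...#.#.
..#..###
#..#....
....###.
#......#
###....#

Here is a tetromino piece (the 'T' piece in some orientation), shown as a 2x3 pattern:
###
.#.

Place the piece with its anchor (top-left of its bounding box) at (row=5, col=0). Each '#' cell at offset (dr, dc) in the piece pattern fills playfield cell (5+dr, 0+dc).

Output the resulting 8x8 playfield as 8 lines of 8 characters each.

Fill (5+0,0+0) = (5,0)
Fill (5+0,0+1) = (5,1)
Fill (5+0,0+2) = (5,2)
Fill (5+1,0+1) = (6,1)

Answer: ........
..#.....
#...#.#.
..#..###
#..#....
###.###.
##.....#
###....#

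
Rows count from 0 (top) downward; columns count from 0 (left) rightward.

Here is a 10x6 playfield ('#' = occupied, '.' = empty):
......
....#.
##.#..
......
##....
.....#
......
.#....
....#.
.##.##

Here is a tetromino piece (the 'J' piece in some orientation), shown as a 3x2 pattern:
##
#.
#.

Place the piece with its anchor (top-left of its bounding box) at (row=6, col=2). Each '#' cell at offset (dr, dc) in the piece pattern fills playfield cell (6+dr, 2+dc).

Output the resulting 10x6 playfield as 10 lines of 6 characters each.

Answer: ......
....#.
##.#..
......
##....
.....#
..##..
.##...
..#.#.
.##.##

Derivation:
Fill (6+0,2+0) = (6,2)
Fill (6+0,2+1) = (6,3)
Fill (6+1,2+0) = (7,2)
Fill (6+2,2+0) = (8,2)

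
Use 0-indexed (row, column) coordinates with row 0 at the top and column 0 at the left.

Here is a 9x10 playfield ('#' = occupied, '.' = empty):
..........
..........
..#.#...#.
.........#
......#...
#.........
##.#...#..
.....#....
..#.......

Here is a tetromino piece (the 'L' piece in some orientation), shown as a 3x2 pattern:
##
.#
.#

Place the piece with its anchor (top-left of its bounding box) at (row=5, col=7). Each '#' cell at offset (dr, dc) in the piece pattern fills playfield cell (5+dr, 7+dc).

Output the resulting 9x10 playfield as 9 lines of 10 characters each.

Fill (5+0,7+0) = (5,7)
Fill (5+0,7+1) = (5,8)
Fill (5+1,7+1) = (6,8)
Fill (5+2,7+1) = (7,8)

Answer: ..........
..........
..#.#...#.
.........#
......#...
#......##.
##.#...##.
.....#..#.
..#.......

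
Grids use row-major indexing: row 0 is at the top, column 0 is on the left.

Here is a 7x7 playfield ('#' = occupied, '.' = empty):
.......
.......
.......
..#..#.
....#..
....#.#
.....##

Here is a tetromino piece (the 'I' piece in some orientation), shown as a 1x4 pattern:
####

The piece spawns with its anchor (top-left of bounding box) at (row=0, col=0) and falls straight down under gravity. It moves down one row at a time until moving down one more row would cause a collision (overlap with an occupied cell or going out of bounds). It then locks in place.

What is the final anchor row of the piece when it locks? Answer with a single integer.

Spawn at (row=0, col=0). Try each row:
  row 0: fits
  row 1: fits
  row 2: fits
  row 3: blocked -> lock at row 2

Answer: 2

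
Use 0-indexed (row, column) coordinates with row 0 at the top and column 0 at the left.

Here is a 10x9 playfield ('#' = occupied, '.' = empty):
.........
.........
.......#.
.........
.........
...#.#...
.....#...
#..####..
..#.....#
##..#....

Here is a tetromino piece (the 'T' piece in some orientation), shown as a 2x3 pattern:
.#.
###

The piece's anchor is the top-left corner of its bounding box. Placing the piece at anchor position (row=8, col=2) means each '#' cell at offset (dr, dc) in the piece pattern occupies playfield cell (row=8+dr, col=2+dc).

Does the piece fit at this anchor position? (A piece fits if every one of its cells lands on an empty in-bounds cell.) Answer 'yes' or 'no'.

Answer: no

Derivation:
Check each piece cell at anchor (8, 2):
  offset (0,1) -> (8,3): empty -> OK
  offset (1,0) -> (9,2): empty -> OK
  offset (1,1) -> (9,3): empty -> OK
  offset (1,2) -> (9,4): occupied ('#') -> FAIL
All cells valid: no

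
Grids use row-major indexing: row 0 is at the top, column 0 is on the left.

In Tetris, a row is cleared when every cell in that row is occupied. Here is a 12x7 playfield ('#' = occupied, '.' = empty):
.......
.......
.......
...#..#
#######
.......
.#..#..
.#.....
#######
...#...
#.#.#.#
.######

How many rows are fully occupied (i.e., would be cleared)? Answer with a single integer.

Check each row:
  row 0: 7 empty cells -> not full
  row 1: 7 empty cells -> not full
  row 2: 7 empty cells -> not full
  row 3: 5 empty cells -> not full
  row 4: 0 empty cells -> FULL (clear)
  row 5: 7 empty cells -> not full
  row 6: 5 empty cells -> not full
  row 7: 6 empty cells -> not full
  row 8: 0 empty cells -> FULL (clear)
  row 9: 6 empty cells -> not full
  row 10: 3 empty cells -> not full
  row 11: 1 empty cell -> not full
Total rows cleared: 2

Answer: 2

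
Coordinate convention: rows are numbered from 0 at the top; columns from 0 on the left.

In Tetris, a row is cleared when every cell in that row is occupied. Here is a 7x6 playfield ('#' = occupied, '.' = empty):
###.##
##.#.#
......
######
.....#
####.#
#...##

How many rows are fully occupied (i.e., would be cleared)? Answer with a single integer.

Answer: 1

Derivation:
Check each row:
  row 0: 1 empty cell -> not full
  row 1: 2 empty cells -> not full
  row 2: 6 empty cells -> not full
  row 3: 0 empty cells -> FULL (clear)
  row 4: 5 empty cells -> not full
  row 5: 1 empty cell -> not full
  row 6: 3 empty cells -> not full
Total rows cleared: 1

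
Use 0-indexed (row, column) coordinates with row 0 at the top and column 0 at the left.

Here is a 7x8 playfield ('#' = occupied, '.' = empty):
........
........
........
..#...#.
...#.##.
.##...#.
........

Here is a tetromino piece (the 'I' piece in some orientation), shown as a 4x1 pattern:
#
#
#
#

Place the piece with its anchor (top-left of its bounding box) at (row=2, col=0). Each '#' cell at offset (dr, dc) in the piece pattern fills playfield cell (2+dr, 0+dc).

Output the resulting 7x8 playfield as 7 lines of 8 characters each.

Answer: ........
........
#.......
#.#...#.
#..#.##.
###...#.
........

Derivation:
Fill (2+0,0+0) = (2,0)
Fill (2+1,0+0) = (3,0)
Fill (2+2,0+0) = (4,0)
Fill (2+3,0+0) = (5,0)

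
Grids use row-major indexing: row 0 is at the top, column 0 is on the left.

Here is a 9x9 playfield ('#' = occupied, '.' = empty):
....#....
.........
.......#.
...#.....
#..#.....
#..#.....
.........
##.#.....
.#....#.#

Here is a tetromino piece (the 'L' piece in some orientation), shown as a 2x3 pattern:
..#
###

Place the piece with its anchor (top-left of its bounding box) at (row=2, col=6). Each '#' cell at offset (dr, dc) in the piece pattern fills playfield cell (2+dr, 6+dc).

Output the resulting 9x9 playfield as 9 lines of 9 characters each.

Fill (2+0,6+2) = (2,8)
Fill (2+1,6+0) = (3,6)
Fill (2+1,6+1) = (3,7)
Fill (2+1,6+2) = (3,8)

Answer: ....#....
.........
.......##
...#..###
#..#.....
#..#.....
.........
##.#.....
.#....#.#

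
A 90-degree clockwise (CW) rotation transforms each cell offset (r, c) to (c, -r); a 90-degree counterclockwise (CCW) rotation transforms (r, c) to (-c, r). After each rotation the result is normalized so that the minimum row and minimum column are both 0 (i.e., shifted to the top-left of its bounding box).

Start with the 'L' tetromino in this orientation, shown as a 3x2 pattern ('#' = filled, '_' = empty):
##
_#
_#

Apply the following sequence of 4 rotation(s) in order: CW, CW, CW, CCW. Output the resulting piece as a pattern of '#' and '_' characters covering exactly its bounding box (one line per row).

Answer: #_
#_
##

Derivation:
Start:
##
_#
_#
After rotation 1 (CW):
__#
###
After rotation 2 (CW):
#_
#_
##
After rotation 3 (CW):
###
#__
After rotation 4 (CCW):
#_
#_
##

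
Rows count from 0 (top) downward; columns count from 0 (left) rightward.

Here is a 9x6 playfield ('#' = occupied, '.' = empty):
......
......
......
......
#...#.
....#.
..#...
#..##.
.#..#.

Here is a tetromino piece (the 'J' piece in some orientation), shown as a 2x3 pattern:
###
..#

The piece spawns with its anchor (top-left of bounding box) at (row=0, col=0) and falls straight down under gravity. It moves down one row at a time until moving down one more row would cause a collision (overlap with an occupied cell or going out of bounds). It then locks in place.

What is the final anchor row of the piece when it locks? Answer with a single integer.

Spawn at (row=0, col=0). Try each row:
  row 0: fits
  row 1: fits
  row 2: fits
  row 3: fits
  row 4: blocked -> lock at row 3

Answer: 3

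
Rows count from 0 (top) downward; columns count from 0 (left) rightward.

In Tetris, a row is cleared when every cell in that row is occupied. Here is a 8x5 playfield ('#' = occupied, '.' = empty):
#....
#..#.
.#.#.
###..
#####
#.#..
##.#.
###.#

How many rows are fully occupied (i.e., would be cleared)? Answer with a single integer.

Check each row:
  row 0: 4 empty cells -> not full
  row 1: 3 empty cells -> not full
  row 2: 3 empty cells -> not full
  row 3: 2 empty cells -> not full
  row 4: 0 empty cells -> FULL (clear)
  row 5: 3 empty cells -> not full
  row 6: 2 empty cells -> not full
  row 7: 1 empty cell -> not full
Total rows cleared: 1

Answer: 1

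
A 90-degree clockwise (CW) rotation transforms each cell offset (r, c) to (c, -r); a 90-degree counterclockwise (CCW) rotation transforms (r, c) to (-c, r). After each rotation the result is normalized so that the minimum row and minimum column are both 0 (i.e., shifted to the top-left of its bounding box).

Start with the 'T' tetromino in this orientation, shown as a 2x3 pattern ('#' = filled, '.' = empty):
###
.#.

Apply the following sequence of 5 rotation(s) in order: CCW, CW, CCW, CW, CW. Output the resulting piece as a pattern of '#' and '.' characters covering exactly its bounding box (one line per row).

Start:
###
.#.
After rotation 1 (CCW):
#.
##
#.
After rotation 2 (CW):
###
.#.
After rotation 3 (CCW):
#.
##
#.
After rotation 4 (CW):
###
.#.
After rotation 5 (CW):
.#
##
.#

Answer: .#
##
.#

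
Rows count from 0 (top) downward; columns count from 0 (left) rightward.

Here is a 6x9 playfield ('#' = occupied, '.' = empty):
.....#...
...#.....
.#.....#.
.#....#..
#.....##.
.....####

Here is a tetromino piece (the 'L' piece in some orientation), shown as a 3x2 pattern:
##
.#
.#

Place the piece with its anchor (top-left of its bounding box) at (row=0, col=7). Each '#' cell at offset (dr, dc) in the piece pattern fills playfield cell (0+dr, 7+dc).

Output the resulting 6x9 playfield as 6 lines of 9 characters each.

Answer: .....#.##
...#....#
.#.....##
.#....#..
#.....##.
.....####

Derivation:
Fill (0+0,7+0) = (0,7)
Fill (0+0,7+1) = (0,8)
Fill (0+1,7+1) = (1,8)
Fill (0+2,7+1) = (2,8)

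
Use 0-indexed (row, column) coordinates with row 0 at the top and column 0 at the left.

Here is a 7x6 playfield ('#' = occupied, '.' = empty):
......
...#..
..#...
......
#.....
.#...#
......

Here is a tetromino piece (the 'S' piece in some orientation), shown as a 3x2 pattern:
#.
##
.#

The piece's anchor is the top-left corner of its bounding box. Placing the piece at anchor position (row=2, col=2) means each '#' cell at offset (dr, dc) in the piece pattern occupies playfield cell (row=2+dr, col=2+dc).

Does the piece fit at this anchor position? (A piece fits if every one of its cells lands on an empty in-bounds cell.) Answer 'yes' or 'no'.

Answer: no

Derivation:
Check each piece cell at anchor (2, 2):
  offset (0,0) -> (2,2): occupied ('#') -> FAIL
  offset (1,0) -> (3,2): empty -> OK
  offset (1,1) -> (3,3): empty -> OK
  offset (2,1) -> (4,3): empty -> OK
All cells valid: no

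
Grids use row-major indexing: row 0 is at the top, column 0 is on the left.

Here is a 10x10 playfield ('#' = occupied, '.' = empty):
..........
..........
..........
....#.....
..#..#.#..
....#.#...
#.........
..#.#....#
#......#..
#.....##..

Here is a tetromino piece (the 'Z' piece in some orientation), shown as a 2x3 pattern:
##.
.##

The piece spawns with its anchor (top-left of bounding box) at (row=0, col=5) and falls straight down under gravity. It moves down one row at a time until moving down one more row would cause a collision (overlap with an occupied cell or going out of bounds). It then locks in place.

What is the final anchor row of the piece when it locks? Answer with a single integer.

Answer: 2

Derivation:
Spawn at (row=0, col=5). Try each row:
  row 0: fits
  row 1: fits
  row 2: fits
  row 3: blocked -> lock at row 2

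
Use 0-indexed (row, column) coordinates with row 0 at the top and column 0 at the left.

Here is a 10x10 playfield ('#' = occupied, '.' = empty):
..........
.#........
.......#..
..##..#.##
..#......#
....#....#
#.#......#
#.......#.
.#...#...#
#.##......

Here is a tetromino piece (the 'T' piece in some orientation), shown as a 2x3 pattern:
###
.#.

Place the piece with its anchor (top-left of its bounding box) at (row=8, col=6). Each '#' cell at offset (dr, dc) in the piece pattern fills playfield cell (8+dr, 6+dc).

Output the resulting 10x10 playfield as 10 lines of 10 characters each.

Fill (8+0,6+0) = (8,6)
Fill (8+0,6+1) = (8,7)
Fill (8+0,6+2) = (8,8)
Fill (8+1,6+1) = (9,7)

Answer: ..........
.#........
.......#..
..##..#.##
..#......#
....#....#
#.#......#
#.......#.
.#...#####
#.##...#..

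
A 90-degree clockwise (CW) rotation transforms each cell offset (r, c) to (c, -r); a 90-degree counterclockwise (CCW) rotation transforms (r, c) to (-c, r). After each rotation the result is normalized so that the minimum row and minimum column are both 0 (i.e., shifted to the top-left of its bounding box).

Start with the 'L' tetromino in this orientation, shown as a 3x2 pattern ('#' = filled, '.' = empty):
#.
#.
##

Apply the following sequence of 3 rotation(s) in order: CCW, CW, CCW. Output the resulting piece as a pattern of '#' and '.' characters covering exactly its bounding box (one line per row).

Start:
#.
#.
##
After rotation 1 (CCW):
..#
###
After rotation 2 (CW):
#.
#.
##
After rotation 3 (CCW):
..#
###

Answer: ..#
###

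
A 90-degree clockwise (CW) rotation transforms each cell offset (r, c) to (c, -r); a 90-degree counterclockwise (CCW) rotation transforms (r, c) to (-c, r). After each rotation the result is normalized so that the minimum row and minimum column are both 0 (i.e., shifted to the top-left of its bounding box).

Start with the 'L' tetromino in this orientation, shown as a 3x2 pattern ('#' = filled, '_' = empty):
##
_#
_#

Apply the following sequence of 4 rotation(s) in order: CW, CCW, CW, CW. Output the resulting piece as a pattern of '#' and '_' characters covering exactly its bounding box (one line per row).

Answer: #_
#_
##

Derivation:
Start:
##
_#
_#
After rotation 1 (CW):
__#
###
After rotation 2 (CCW):
##
_#
_#
After rotation 3 (CW):
__#
###
After rotation 4 (CW):
#_
#_
##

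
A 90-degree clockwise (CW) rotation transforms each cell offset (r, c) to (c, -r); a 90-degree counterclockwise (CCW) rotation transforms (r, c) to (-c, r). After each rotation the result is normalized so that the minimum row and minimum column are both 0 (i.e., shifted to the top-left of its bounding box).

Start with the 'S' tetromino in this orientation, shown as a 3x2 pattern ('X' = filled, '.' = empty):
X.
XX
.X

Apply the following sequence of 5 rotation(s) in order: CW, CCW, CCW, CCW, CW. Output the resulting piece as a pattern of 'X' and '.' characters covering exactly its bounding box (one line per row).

Answer: .XX
XX.

Derivation:
Start:
X.
XX
.X
After rotation 1 (CW):
.XX
XX.
After rotation 2 (CCW):
X.
XX
.X
After rotation 3 (CCW):
.XX
XX.
After rotation 4 (CCW):
X.
XX
.X
After rotation 5 (CW):
.XX
XX.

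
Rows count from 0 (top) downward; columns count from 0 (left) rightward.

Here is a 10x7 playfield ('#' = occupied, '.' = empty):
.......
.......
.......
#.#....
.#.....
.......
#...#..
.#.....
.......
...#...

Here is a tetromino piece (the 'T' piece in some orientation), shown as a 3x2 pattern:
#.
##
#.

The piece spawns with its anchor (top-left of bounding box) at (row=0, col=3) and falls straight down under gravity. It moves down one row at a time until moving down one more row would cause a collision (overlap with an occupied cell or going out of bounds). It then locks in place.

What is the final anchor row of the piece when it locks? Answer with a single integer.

Spawn at (row=0, col=3). Try each row:
  row 0: fits
  row 1: fits
  row 2: fits
  row 3: fits
  row 4: fits
  row 5: blocked -> lock at row 4

Answer: 4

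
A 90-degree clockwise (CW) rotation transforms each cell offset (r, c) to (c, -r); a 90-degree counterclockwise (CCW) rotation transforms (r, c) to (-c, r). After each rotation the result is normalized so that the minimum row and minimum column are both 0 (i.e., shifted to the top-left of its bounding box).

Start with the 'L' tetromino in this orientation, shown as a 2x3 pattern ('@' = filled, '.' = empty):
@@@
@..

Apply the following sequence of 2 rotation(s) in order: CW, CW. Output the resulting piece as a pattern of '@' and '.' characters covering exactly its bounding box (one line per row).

Start:
@@@
@..
After rotation 1 (CW):
@@
.@
.@
After rotation 2 (CW):
..@
@@@

Answer: ..@
@@@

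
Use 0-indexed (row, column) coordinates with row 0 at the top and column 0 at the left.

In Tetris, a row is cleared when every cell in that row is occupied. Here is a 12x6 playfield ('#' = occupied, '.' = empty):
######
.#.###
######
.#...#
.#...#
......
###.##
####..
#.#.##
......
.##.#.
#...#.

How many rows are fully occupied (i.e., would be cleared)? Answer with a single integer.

Check each row:
  row 0: 0 empty cells -> FULL (clear)
  row 1: 2 empty cells -> not full
  row 2: 0 empty cells -> FULL (clear)
  row 3: 4 empty cells -> not full
  row 4: 4 empty cells -> not full
  row 5: 6 empty cells -> not full
  row 6: 1 empty cell -> not full
  row 7: 2 empty cells -> not full
  row 8: 2 empty cells -> not full
  row 9: 6 empty cells -> not full
  row 10: 3 empty cells -> not full
  row 11: 4 empty cells -> not full
Total rows cleared: 2

Answer: 2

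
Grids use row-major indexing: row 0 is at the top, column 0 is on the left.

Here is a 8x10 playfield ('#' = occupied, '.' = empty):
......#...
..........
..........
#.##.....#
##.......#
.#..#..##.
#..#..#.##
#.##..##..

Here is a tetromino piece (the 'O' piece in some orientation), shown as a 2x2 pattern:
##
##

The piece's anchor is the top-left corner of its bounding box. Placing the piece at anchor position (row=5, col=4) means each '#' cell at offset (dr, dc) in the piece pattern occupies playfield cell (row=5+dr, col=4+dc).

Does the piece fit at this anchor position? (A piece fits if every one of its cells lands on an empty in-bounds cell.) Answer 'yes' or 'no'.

Check each piece cell at anchor (5, 4):
  offset (0,0) -> (5,4): occupied ('#') -> FAIL
  offset (0,1) -> (5,5): empty -> OK
  offset (1,0) -> (6,4): empty -> OK
  offset (1,1) -> (6,5): empty -> OK
All cells valid: no

Answer: no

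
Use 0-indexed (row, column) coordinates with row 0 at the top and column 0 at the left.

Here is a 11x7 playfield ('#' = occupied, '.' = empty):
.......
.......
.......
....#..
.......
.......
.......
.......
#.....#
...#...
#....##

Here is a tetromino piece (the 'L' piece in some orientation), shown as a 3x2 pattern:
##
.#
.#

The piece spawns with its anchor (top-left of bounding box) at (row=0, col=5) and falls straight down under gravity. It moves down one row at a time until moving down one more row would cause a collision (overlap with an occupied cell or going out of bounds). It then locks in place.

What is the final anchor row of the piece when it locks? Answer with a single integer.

Answer: 5

Derivation:
Spawn at (row=0, col=5). Try each row:
  row 0: fits
  row 1: fits
  row 2: fits
  row 3: fits
  row 4: fits
  row 5: fits
  row 6: blocked -> lock at row 5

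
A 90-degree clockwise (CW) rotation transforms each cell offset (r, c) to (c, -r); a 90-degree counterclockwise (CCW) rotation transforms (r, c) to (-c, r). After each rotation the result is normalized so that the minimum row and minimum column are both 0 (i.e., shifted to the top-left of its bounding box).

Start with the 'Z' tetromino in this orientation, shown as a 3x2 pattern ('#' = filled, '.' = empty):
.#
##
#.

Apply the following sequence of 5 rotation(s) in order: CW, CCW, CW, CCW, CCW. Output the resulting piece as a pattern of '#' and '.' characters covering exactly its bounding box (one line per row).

Answer: ##.
.##

Derivation:
Start:
.#
##
#.
After rotation 1 (CW):
##.
.##
After rotation 2 (CCW):
.#
##
#.
After rotation 3 (CW):
##.
.##
After rotation 4 (CCW):
.#
##
#.
After rotation 5 (CCW):
##.
.##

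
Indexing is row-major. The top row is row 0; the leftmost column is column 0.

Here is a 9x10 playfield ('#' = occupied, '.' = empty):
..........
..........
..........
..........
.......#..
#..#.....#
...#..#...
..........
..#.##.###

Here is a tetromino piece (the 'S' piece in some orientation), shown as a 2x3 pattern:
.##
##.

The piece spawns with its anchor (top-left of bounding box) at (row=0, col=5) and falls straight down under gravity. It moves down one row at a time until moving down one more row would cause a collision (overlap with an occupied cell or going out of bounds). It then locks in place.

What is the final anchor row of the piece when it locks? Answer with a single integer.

Answer: 3

Derivation:
Spawn at (row=0, col=5). Try each row:
  row 0: fits
  row 1: fits
  row 2: fits
  row 3: fits
  row 4: blocked -> lock at row 3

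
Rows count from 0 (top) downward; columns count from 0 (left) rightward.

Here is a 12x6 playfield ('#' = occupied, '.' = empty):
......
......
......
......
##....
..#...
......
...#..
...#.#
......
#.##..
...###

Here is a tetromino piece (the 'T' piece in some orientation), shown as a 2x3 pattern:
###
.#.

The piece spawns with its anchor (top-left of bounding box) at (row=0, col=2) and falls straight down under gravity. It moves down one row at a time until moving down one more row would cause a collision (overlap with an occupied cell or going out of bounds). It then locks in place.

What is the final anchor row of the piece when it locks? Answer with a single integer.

Answer: 4

Derivation:
Spawn at (row=0, col=2). Try each row:
  row 0: fits
  row 1: fits
  row 2: fits
  row 3: fits
  row 4: fits
  row 5: blocked -> lock at row 4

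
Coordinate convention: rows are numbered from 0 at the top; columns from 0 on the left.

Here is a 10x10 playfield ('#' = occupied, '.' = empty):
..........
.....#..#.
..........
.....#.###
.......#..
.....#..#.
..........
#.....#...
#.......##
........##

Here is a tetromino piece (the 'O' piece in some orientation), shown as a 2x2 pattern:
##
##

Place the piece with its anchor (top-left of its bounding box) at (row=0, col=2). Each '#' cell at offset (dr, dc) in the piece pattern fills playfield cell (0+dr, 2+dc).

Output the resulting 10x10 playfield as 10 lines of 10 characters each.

Fill (0+0,2+0) = (0,2)
Fill (0+0,2+1) = (0,3)
Fill (0+1,2+0) = (1,2)
Fill (0+1,2+1) = (1,3)

Answer: ..##......
..##.#..#.
..........
.....#.###
.......#..
.....#..#.
..........
#.....#...
#.......##
........##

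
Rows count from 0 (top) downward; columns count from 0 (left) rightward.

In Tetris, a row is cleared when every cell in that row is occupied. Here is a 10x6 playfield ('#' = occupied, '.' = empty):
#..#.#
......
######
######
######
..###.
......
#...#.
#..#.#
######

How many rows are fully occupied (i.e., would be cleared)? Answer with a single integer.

Answer: 4

Derivation:
Check each row:
  row 0: 3 empty cells -> not full
  row 1: 6 empty cells -> not full
  row 2: 0 empty cells -> FULL (clear)
  row 3: 0 empty cells -> FULL (clear)
  row 4: 0 empty cells -> FULL (clear)
  row 5: 3 empty cells -> not full
  row 6: 6 empty cells -> not full
  row 7: 4 empty cells -> not full
  row 8: 3 empty cells -> not full
  row 9: 0 empty cells -> FULL (clear)
Total rows cleared: 4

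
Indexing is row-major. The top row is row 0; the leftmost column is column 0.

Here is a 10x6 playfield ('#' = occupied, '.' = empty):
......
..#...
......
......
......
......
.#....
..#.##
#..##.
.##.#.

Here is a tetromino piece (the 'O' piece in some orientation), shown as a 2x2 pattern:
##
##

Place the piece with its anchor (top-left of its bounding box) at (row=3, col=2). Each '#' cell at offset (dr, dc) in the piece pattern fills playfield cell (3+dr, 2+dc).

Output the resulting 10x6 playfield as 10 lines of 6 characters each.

Fill (3+0,2+0) = (3,2)
Fill (3+0,2+1) = (3,3)
Fill (3+1,2+0) = (4,2)
Fill (3+1,2+1) = (4,3)

Answer: ......
..#...
......
..##..
..##..
......
.#....
..#.##
#..##.
.##.#.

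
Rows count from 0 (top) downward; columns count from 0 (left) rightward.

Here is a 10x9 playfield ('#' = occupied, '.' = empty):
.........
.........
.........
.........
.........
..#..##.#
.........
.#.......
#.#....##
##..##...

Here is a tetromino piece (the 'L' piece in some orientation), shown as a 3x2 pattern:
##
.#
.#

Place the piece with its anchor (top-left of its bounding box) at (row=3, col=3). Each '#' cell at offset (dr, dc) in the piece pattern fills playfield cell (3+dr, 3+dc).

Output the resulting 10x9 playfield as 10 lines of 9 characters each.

Fill (3+0,3+0) = (3,3)
Fill (3+0,3+1) = (3,4)
Fill (3+1,3+1) = (4,4)
Fill (3+2,3+1) = (5,4)

Answer: .........
.........
.........
...##....
....#....
..#.###.#
.........
.#.......
#.#....##
##..##...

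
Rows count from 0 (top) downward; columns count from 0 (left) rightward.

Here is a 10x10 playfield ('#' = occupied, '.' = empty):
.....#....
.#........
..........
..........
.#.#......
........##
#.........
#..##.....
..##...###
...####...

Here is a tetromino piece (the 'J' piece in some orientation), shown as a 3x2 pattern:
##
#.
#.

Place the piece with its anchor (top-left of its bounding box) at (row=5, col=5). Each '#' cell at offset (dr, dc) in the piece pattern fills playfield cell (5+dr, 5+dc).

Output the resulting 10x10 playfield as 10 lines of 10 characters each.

Answer: .....#....
.#........
..........
..........
.#.#......
.....##.##
#....#....
#..###....
..##...###
...####...

Derivation:
Fill (5+0,5+0) = (5,5)
Fill (5+0,5+1) = (5,6)
Fill (5+1,5+0) = (6,5)
Fill (5+2,5+0) = (7,5)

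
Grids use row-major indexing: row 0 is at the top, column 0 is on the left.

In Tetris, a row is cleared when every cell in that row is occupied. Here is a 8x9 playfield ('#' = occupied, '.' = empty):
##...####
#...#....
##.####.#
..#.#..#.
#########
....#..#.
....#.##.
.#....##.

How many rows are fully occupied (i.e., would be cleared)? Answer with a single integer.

Answer: 1

Derivation:
Check each row:
  row 0: 3 empty cells -> not full
  row 1: 7 empty cells -> not full
  row 2: 2 empty cells -> not full
  row 3: 6 empty cells -> not full
  row 4: 0 empty cells -> FULL (clear)
  row 5: 7 empty cells -> not full
  row 6: 6 empty cells -> not full
  row 7: 6 empty cells -> not full
Total rows cleared: 1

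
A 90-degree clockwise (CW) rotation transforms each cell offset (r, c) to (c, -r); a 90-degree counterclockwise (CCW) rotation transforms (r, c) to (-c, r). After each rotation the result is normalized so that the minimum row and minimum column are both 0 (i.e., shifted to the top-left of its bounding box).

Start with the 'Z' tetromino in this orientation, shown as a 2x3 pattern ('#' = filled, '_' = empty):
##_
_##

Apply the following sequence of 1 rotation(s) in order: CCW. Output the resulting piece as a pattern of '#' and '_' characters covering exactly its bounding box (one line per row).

Start:
##_
_##
After rotation 1 (CCW):
_#
##
#_

Answer: _#
##
#_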